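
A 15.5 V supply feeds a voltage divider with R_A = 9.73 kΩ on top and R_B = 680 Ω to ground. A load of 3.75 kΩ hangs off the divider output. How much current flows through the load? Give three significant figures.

R_B‖R_L = 575.6 Ω; V_out = 15.5 × 575.6/10310 = 0.8658 V.
I_L = V_out / R_L = 0.8658 / 3.75 kΩ = 0.231 mA.

I_L ≈ 0.231 mA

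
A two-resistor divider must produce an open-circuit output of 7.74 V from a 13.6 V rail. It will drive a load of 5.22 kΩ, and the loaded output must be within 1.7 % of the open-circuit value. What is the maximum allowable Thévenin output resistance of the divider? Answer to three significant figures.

Loading drop = R_th/(R_th + R_L) ≤ 0.0170, so R_th ≤ R_L · ε/(1−ε) = 5.22 kΩ × 0.0170/0.9830 = 90.3 Ω.
(Any R1, R2 with R2/(R1+R2) = 0.569 and R1‖R2 ≤ 90.3 Ω will meet the spec.)

R_th ≤ 90.3 Ω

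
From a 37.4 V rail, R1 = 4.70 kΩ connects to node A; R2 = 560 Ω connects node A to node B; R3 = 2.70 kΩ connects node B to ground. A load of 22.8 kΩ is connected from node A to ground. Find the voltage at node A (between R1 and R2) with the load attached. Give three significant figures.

V ≈ 14.1 V

Below node A the series string R2+R3 = 3260 Ω sits in parallel with the 22800 Ω load: 2852 Ω.
V_A = 37.4 × 2852/(4700 + 2852) = 14.1 V.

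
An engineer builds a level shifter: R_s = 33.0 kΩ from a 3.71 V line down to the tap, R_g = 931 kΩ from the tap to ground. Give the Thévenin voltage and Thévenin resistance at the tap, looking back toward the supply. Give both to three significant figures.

V_th = 3.58 V, R_th = 31.9 kΩ

V_th is the open-circuit tap voltage: 3.71 × 931/(33.0 + 931) = 3.58 V.
With the supply zeroed, R_s and R_g appear in parallel from the tap: R_th = R_s‖R_g = (33.0 × 931)/964.0 = 31.9 kΩ.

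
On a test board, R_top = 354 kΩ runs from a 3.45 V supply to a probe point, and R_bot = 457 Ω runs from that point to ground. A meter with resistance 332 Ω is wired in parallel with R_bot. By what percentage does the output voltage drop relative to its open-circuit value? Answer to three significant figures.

The divider's output (Thévenin) resistance is R_top‖R_bot = 456.4 Ω.
Fractional drop under load = R_th/(R_th + R_L) = 456.4 / (456.4 + 332) = 0.5789.
So the output falls by 57.9 %.

57.9 %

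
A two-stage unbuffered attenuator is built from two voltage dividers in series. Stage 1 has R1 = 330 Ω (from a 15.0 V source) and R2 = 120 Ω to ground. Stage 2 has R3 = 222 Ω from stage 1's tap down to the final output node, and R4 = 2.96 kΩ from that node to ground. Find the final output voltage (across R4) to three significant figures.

Stage 2 presents R3+R4 = 3182 Ω as a load on stage 1's tap.
Stage 1's lower leg becomes R2‖(R3+R4) = 115.6 Ω, so V_mid = 15.0 × 115.6/445.6 = 3.892 V.
Stage 2 is itself unloaded: V_out = V_mid × R4/(R3+R4) = 3.892 × 2960/3182 = 3.62 V.

V_out ≈ 3.62 V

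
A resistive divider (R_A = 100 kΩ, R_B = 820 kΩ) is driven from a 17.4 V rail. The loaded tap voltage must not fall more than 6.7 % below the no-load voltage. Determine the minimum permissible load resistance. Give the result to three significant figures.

Output resistance R_th = R_A‖R_B = (100 × 820)/920.0 = 89.13 kΩ.
The fractional drop is R_th/(R_th + R_L); requiring this ≤ 0.0670 gives R_L ≥ R_th(1/0.0670 − 1) = 89.13 × 13.93 = 1.24 MΩ.

R_L(min) ≈ 1.24 MΩ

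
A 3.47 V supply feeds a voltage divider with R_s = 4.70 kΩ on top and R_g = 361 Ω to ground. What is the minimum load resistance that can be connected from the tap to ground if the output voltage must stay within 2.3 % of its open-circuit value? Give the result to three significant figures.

Output resistance R_th = R_s‖R_g = (4700 × 361)/5061 = 335.2 Ω.
The fractional drop is R_th/(R_th + R_L); requiring this ≤ 0.0230 gives R_L ≥ R_th(1/0.0230 − 1) = 335.2 × 42.48 = 14.2 kΩ.

R_L(min) ≈ 14.2 kΩ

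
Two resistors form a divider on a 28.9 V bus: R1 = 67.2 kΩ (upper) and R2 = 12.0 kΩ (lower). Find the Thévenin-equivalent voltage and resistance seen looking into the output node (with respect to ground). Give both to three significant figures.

V_th is the open-circuit tap voltage: 28.9 × 12.0/(67.2 + 12.0) = 4.38 V.
With the supply zeroed, R1 and R2 appear in parallel from the tap: R_th = R1‖R2 = (67.2 × 12.0)/79.20 = 10.2 kΩ.

V_th = 4.38 V, R_th = 10.2 kΩ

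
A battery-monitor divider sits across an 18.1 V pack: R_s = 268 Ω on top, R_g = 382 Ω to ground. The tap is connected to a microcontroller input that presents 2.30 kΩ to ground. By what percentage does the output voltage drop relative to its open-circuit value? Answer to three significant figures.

6.41 %

The divider's output (Thévenin) resistance is R_s‖R_g = 157.5 Ω.
Fractional drop under load = R_th/(R_th + R_L) = 157.5 / (157.5 + 2300) = 0.06409.
So the output falls by 6.41 %.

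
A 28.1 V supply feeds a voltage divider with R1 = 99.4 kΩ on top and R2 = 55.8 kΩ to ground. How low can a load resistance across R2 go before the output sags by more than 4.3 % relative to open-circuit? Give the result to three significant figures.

R_L(min) ≈ 795 kΩ

Output resistance R_th = R1‖R2 = (99.4 × 55.8)/155.2 = 35.74 kΩ.
The fractional drop is R_th/(R_th + R_L); requiring this ≤ 0.0430 gives R_L ≥ R_th(1/0.0430 − 1) = 35.74 × 22.26 = 795 kΩ.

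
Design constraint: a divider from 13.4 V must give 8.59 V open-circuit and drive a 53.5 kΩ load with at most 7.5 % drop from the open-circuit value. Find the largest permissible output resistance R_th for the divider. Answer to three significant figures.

Loading drop = R_th/(R_th + R_L) ≤ 0.0750, so R_th ≤ R_L · ε/(1−ε) = 53.5 kΩ × 0.0750/0.9250 = 4.34 kΩ.
(Any R1, R2 with R2/(R1+R2) = 0.641 and R1‖R2 ≤ 4.34 kΩ will meet the spec.)

R_th ≤ 4.34 kΩ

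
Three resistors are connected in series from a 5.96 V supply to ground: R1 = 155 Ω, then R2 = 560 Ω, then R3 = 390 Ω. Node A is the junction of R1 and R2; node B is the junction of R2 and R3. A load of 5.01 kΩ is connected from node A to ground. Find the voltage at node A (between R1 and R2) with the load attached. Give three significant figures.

V ≈ 4.99 V

Below node A the series string R2+R3 = 950.0 Ω sits in parallel with the 5010 Ω load: 798.6 Ω.
V_A = 5.96 × 798.6/(155 + 798.6) = 4.99 V.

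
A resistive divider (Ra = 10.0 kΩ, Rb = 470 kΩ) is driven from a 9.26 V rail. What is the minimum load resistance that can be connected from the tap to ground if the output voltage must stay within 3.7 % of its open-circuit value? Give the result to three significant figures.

R_L(min) ≈ 255 kΩ

Output resistance R_th = Ra‖Rb = (10.0 × 470)/480.0 = 9.792 kΩ.
The fractional drop is R_th/(R_th + R_L); requiring this ≤ 0.0370 gives R_L ≥ R_th(1/0.0370 − 1) = 9.792 × 26.03 = 255 kΩ.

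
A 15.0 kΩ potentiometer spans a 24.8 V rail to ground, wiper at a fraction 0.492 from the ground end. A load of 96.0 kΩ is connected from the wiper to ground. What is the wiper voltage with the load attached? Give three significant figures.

V ≈ 11.7 V

The wiper splits the pot into (1−α)R = 7.620 kΩ above and αR = 7.380 kΩ below.
Lower section ‖ load = 6.853 kΩ.
V_wiper = 24.8 × 6.853/(7.620 + 6.853) = 11.7 V.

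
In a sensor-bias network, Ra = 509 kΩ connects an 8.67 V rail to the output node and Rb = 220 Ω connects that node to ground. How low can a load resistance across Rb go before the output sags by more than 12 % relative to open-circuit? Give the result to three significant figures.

R_L(min) ≈ 1.61 kΩ

Output resistance R_th = Ra‖Rb = (509000 × 220)/509200 = 219.9 Ω.
The fractional drop is R_th/(R_th + R_L); requiring this ≤ 0.120 gives R_L ≥ R_th(1/0.120 − 1) = 219.9 × 7.333 = 1.61 kΩ.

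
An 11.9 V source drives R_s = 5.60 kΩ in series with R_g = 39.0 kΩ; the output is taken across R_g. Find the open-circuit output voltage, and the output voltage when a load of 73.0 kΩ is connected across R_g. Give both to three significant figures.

Open-circuit: V = 11.9 × 39.0/(5.60 + 39.0) = 10.4 V.
With the load, R_g becomes R_g‖R_L = 25.42 kΩ, so V = 11.9 × 25.42/31.02 = 9.75 V.

Unloaded: 10.4 V; loaded: 9.75 V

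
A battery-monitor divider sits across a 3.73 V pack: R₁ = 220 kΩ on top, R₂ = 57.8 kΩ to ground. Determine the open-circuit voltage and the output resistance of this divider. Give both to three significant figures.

V_th is the open-circuit tap voltage: 3.73 × 57.8/(220 + 57.8) = 0.776 V.
With the supply zeroed, R₁ and R₂ appear in parallel from the tap: R_th = R₁‖R₂ = (220 × 57.8)/277.8 = 45.8 kΩ.

V_th = 0.776 V, R_th = 45.8 kΩ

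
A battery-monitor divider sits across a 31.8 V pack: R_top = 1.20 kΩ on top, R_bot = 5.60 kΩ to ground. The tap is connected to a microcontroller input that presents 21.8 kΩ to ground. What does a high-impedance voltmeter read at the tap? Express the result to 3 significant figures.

V_out ≈ 25.1 V

The load sits in parallel with R_bot: R_bot‖R_L = (5.60 × 21.8) / (5.60 + 21.8) = 4.455 kΩ.
V_out = 31.8 × 4.455 / (1.20 + 4.455) = 31.8 × 4.455/5.655 = 25.1 V.
(Unloaded it would have been 26.2 V.)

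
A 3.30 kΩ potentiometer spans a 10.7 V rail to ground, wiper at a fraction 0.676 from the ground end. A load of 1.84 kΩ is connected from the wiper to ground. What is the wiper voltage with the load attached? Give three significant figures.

V ≈ 5.19 V

The wiper splits the pot into (1−α)R = 1.069 kΩ above and αR = 2.231 kΩ below.
Lower section ‖ load = 1.008 kΩ.
V_wiper = 10.7 × 1.008/(1.069 + 1.008) = 5.19 V.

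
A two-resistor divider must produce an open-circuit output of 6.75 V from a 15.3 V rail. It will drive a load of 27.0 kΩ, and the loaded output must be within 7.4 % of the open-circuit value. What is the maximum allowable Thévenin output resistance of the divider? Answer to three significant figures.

Loading drop = R_th/(R_th + R_L) ≤ 0.0740, so R_th ≤ R_L · ε/(1−ε) = 27.0 kΩ × 0.0740/0.9260 = 2.16 kΩ.
(Any R1, R2 with R2/(R1+R2) = 0.441 and R1‖R2 ≤ 2.16 kΩ will meet the spec.)

R_th ≤ 2.16 kΩ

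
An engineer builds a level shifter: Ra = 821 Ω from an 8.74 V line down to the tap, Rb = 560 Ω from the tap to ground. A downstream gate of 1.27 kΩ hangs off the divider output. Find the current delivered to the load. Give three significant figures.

I_L ≈ 2.21 mA

Rb‖R_L = 388.6 Ω; V_out = 8.74 × 388.6/1210 = 2.808 V.
I_L = V_out / R_L = 2.808 / 1.27 kΩ = 2.21 mA.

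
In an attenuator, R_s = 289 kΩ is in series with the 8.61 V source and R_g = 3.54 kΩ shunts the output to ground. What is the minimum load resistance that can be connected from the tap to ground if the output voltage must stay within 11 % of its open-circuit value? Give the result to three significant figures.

Output resistance R_th = R_s‖R_g = (289 × 3.54)/292.5 = 3.497 kΩ.
The fractional drop is R_th/(R_th + R_L); requiring this ≤ 0.110 gives R_L ≥ R_th(1/0.110 − 1) = 3.497 × 8.091 = 28.3 kΩ.

R_L(min) ≈ 28.3 kΩ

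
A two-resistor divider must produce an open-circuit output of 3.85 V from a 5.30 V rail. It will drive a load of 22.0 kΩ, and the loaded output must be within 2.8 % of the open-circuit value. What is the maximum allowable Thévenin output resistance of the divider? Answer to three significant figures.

R_th ≤ 634 Ω

Loading drop = R_th/(R_th + R_L) ≤ 0.0280, so R_th ≤ R_L · ε/(1−ε) = 22.0 kΩ × 0.0280/0.9720 = 634 Ω.
(Any R1, R2 with R2/(R1+R2) = 0.726 and R1‖R2 ≤ 634 Ω will meet the spec.)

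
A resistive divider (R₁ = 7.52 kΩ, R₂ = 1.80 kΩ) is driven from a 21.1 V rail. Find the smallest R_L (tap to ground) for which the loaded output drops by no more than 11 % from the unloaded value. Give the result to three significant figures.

R_L(min) ≈ 11.8 kΩ

Output resistance R_th = R₁‖R₂ = (7.52 × 1.80)/9.320 = 1.452 kΩ.
The fractional drop is R_th/(R_th + R_L); requiring this ≤ 0.110 gives R_L ≥ R_th(1/0.110 − 1) = 1.452 × 8.091 = 11.8 kΩ.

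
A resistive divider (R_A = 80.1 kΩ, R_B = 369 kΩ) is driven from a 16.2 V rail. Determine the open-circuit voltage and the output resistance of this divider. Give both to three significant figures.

V_th is the open-circuit tap voltage: 16.2 × 369/(80.1 + 369) = 13.3 V.
With the supply zeroed, R_A and R_B appear in parallel from the tap: R_th = R_A‖R_B = (80.1 × 369)/449.1 = 65.8 kΩ.

V_th = 13.3 V, R_th = 65.8 kΩ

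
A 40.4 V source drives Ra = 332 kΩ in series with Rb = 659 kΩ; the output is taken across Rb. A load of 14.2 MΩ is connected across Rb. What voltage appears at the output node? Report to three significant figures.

The load sits in parallel with Rb: Rb‖R_L = (659 × 14200) / (659 + 14200) = 629.8 kΩ.
V_out = 40.4 × 629.8 / (332 + 629.8) = 40.4 × 629.8/961.8 = 26.5 V.

V_out ≈ 26.5 V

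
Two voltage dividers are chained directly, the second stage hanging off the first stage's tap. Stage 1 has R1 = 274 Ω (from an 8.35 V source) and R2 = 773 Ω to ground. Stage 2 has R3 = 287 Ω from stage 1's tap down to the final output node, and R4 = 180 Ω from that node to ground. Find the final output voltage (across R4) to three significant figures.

V_out ≈ 1.66 V

Stage 2 presents R3+R4 = 467.0 Ω as a load on stage 1's tap.
Stage 1's lower leg becomes R2‖(R3+R4) = 291.1 Ω, so V_mid = 8.35 × 291.1/565.1 = 4.301 V.
Stage 2 is itself unloaded: V_out = V_mid × R4/(R3+R4) = 4.301 × 180/467.0 = 1.66 V.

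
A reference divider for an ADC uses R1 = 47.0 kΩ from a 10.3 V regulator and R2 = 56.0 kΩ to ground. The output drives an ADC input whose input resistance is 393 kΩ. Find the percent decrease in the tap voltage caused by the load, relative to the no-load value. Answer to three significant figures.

6.11 %

The divider's output (Thévenin) resistance is R1‖R2 = 25.55 kΩ.
Fractional drop under load = R_th/(R_th + R_L) = 25.55 / (25.55 + 393) = 0.06105.
So the output falls by 6.11 %.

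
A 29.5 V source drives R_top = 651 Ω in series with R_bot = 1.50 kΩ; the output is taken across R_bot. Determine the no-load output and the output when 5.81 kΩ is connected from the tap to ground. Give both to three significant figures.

Unloaded: 20.6 V; loaded: 19.1 V

Open-circuit: V = 29.5 × 1500/(651 + 1500) = 20.6 V.
With the load, R_bot becomes R_bot‖R_L = 1192 Ω, so V = 29.5 × 1192/1843 = 19.1 V.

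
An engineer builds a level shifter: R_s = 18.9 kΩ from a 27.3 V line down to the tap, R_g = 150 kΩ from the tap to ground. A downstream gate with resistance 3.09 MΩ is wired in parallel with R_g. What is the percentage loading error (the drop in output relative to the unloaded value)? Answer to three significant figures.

0.540 %

The divider's output (Thévenin) resistance is R_s‖R_g = 16.79 kΩ.
Fractional drop under load = R_th/(R_th + R_L) = 16.79 / (16.79 + 3090) = 0.005403.
So the output falls by 0.540 %.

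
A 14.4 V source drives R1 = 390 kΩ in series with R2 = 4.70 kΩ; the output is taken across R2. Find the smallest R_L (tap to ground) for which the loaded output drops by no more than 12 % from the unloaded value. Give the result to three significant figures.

R_L(min) ≈ 34.1 kΩ

Output resistance R_th = R1‖R2 = (390 × 4.70)/394.7 = 4.644 kΩ.
The fractional drop is R_th/(R_th + R_L); requiring this ≤ 0.120 gives R_L ≥ R_th(1/0.120 − 1) = 4.644 × 7.333 = 34.1 kΩ.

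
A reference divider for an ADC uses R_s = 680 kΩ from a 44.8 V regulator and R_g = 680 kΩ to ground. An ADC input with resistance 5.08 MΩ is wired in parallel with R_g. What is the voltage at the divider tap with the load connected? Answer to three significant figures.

The load sits in parallel with R_g: R_g‖R_L = (680 × 5080) / (680 + 5080) = 599.7 kΩ.
V_out = 44.8 × 599.7 / (680 + 599.7) = 44.8 × 599.7/1280 = 21.0 V.
(Unloaded it would have been 22.4 V.)

V_out ≈ 21.0 V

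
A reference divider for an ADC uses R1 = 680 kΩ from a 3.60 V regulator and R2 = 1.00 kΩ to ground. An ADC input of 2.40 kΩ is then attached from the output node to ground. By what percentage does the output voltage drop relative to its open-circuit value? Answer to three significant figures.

29.4 %

The divider's output (Thévenin) resistance is R1‖R2 = 0.9985 kΩ.
Fractional drop under load = R_th/(R_th + R_L) = 0.9985 / (0.9985 + 2.40) = 0.2938.
So the output falls by 29.4 %.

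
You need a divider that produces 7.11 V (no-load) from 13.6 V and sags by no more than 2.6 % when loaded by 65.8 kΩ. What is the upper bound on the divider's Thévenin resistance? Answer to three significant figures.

R_th ≤ 1.76 kΩ

Loading drop = R_th/(R_th + R_L) ≤ 0.0260, so R_th ≤ R_L · ε/(1−ε) = 65.8 kΩ × 0.0260/0.9740 = 1.76 kΩ.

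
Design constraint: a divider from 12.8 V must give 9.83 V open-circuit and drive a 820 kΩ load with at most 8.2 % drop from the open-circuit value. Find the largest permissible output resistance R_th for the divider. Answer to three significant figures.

R_th ≤ 73.2 kΩ

Loading drop = R_th/(R_th + R_L) ≤ 0.0820, so R_th ≤ R_L · ε/(1−ε) = 820 kΩ × 0.0820/0.9180 = 73.2 kΩ.
(Any R1, R2 with R2/(R1+R2) = 0.768 and R1‖R2 ≤ 73.2 kΩ will meet the spec.)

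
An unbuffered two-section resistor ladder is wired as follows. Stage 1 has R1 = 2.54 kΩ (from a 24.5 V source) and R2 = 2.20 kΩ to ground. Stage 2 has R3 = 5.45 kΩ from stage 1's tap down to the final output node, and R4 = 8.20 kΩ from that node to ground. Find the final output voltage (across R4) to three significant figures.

V_out ≈ 6.29 V

Stage 2 presents R3+R4 = 13.65 kΩ as a load on stage 1's tap.
Stage 1's lower leg becomes R2‖(R3+R4) = 1.895 kΩ, so V_mid = 24.5 × 1.895/4.435 = 10.47 V.
Stage 2 is itself unloaded: V_out = V_mid × R4/(R3+R4) = 10.47 × 8.20/13.65 = 6.29 V.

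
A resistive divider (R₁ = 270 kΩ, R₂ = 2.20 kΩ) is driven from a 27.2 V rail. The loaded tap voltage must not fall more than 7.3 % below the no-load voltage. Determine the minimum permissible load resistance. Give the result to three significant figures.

R_L(min) ≈ 27.7 kΩ

Output resistance R_th = R₁‖R₂ = (270 × 2.20)/272.2 = 2.182 kΩ.
The fractional drop is R_th/(R_th + R_L); requiring this ≤ 0.0730 gives R_L ≥ R_th(1/0.0730 − 1) = 2.182 × 12.70 = 27.7 kΩ.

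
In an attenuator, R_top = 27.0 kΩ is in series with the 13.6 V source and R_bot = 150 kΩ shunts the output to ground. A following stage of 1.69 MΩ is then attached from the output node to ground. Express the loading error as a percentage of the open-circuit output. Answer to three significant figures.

The divider's output (Thévenin) resistance is R_top‖R_bot = 22.88 kΩ.
Fractional drop under load = R_th/(R_th + R_L) = 22.88 / (22.88 + 1690) = 0.01336.
So the output falls by 1.34 %.

1.34 %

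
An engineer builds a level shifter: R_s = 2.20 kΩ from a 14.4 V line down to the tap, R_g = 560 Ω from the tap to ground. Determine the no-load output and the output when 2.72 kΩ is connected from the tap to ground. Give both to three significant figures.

Unloaded: 2.92 V; loaded: 2.51 V

Open-circuit: V = 14.4 × 560/(2200 + 560) = 2.92 V.
With the load, R_g becomes R_g‖R_L = 464.4 Ω, so V = 14.4 × 464.4/2664 = 2.51 V.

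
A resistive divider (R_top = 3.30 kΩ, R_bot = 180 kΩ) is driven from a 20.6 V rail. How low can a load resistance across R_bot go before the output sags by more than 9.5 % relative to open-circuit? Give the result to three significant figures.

R_L(min) ≈ 30.9 kΩ

Output resistance R_th = R_top‖R_bot = (3.30 × 180)/183.3 = 3.241 kΩ.
The fractional drop is R_th/(R_th + R_L); requiring this ≤ 0.0950 gives R_L ≥ R_th(1/0.0950 − 1) = 3.241 × 9.526 = 30.9 kΩ.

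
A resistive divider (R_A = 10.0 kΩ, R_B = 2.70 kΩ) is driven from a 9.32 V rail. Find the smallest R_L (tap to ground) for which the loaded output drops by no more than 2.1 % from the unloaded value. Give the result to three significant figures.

R_L(min) ≈ 99.1 kΩ

Output resistance R_th = R_A‖R_B = (10.0 × 2.70)/12.70 = 2.126 kΩ.
The fractional drop is R_th/(R_th + R_L); requiring this ≤ 0.0210 gives R_L ≥ R_th(1/0.0210 − 1) = 2.126 × 46.62 = 99.1 kΩ.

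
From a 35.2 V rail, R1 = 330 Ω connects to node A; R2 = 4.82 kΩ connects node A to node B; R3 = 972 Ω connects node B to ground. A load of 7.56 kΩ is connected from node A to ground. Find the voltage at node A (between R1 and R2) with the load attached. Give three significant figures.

Below node A the series string R2+R3 = 5792 Ω sits in parallel with the 7560 Ω load: 3279 Ω.
V_A = 35.2 × 3279/(330 + 3279) = 32.0 V.

V ≈ 32.0 V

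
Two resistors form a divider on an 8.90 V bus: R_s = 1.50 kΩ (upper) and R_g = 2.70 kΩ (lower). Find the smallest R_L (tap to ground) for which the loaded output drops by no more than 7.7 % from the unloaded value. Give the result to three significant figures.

Output resistance R_th = R_s‖R_g = (1500 × 2700)/4200 = 964.3 Ω.
The fractional drop is R_th/(R_th + R_L); requiring this ≤ 0.0770 gives R_L ≥ R_th(1/0.0770 − 1) = 964.3 × 11.99 = 11.6 kΩ.

R_L(min) ≈ 11.6 kΩ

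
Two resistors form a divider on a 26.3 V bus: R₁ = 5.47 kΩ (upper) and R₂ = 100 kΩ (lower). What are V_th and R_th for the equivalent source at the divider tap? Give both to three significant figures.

V_th = 24.9 V, R_th = 5.19 kΩ

V_th is the open-circuit tap voltage: 26.3 × 100/(5.47 + 100) = 24.9 V.
With the supply zeroed, R₁ and R₂ appear in parallel from the tap: R_th = R₁‖R₂ = (5.47 × 100)/105.5 = 5.19 kΩ.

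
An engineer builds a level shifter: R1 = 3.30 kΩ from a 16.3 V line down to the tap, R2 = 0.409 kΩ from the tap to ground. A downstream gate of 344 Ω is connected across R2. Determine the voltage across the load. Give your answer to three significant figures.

The load sits in parallel with R2: R2‖R_L = (409 × 344) / (409 + 344) = 186.8 Ω.
V_out = 16.3 × 186.8 / (3300 + 186.8) = 16.3 × 186.8/3487 = 0.873 V.
(Unloaded it would have been 1.80 V.)

V_out ≈ 0.873 V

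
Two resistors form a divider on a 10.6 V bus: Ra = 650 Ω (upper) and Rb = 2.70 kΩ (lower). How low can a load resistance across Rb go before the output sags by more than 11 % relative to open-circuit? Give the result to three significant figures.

R_L(min) ≈ 4.24 kΩ

Output resistance R_th = Ra‖Rb = (650 × 2700)/3350 = 523.9 Ω.
The fractional drop is R_th/(R_th + R_L); requiring this ≤ 0.110 gives R_L ≥ R_th(1/0.110 − 1) = 523.9 × 8.091 = 4.24 kΩ.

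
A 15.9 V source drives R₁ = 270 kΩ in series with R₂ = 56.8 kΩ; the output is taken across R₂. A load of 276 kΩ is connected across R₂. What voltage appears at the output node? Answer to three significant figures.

V_out ≈ 2.36 V

The load sits in parallel with R₂: R₂‖R_L = (56.8 × 276) / (56.8 + 276) = 47.11 kΩ.
V_out = 15.9 × 47.11 / (270 + 47.11) = 15.9 × 47.11/317.1 = 2.36 V.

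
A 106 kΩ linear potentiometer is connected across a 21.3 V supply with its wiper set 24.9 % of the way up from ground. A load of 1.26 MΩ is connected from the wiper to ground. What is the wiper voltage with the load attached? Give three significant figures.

The wiper splits the pot into (1−α)R = 79.61 kΩ above and αR = 26.39 kΩ below.
Lower section ‖ load = 25.85 kΩ.
V_wiper = 21.3 × 25.85/(79.61 + 25.85) = 5.22 V.

V ≈ 5.22 V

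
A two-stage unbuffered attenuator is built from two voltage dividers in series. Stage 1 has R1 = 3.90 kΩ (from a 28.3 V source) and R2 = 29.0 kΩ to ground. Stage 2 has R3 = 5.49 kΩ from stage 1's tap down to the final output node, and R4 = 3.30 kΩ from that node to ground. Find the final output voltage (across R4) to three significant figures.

V_out ≈ 6.73 V

Stage 2 presents R3+R4 = 8.790 kΩ as a load on stage 1's tap.
Stage 1's lower leg becomes R2‖(R3+R4) = 6.745 kΩ, so V_mid = 28.3 × 6.745/10.65 = 17.93 V.
Stage 2 is itself unloaded: V_out = V_mid × R4/(R3+R4) = 17.93 × 3.30/8.790 = 6.73 V.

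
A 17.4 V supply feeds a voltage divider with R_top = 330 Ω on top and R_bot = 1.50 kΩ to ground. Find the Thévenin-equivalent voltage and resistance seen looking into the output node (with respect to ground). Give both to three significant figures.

V_th = 14.3 V, R_th = 270 Ω

V_th is the open-circuit tap voltage: 17.4 × 1500/(330 + 1500) = 14.3 V.
With the supply zeroed, R_top and R_bot appear in parallel from the tap: R_th = R_top‖R_bot = (330 × 1500)/1830 = 270 Ω.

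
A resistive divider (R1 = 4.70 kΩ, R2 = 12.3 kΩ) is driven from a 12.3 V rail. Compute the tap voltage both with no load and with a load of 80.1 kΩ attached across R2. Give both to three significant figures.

Unloaded: 8.90 V; loaded: 8.54 V

Open-circuit: V = 12.3 × 12.3/(4.70 + 12.3) = 8.90 V.
With the load, R2 becomes R2‖R_L = 10.66 kΩ, so V = 12.3 × 10.66/15.36 = 8.54 V.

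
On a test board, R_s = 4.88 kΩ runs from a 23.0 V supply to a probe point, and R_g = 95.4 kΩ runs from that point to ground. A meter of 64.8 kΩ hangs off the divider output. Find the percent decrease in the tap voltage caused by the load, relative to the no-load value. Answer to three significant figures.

The divider's output (Thévenin) resistance is R_s‖R_g = 4.643 kΩ.
Fractional drop under load = R_th/(R_th + R_L) = 4.643 / (4.643 + 64.8) = 0.06685.
So the output falls by 6.69 %.

6.69 %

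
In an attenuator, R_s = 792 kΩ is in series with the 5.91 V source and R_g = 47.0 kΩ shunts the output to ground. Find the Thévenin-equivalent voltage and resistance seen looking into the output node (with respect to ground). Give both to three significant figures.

V_th = 0.331 V, R_th = 44.4 kΩ

V_th is the open-circuit tap voltage: 5.91 × 47.0/(792 + 47.0) = 0.331 V.
With the supply zeroed, R_s and R_g appear in parallel from the tap: R_th = R_s‖R_g = (792 × 47.0)/839.0 = 44.4 kΩ.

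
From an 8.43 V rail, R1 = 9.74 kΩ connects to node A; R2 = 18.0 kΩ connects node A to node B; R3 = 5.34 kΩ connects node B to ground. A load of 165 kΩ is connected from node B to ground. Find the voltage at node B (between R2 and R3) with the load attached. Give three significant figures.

V ≈ 1.32 V

At node B, R3 is in parallel with the load: R3‖R_L = 5.173 kΩ.
Below node A the resistance is R2 + (R3‖R_L) = 23.17 kΩ, so V_A = 8.43 × 23.17/32.91 = 5.935 V.
Then V_B = V_A × (R3‖R_L)/(R2 + R3‖R_L) = 5.935 × 5.173/23.17 = 1.32 V.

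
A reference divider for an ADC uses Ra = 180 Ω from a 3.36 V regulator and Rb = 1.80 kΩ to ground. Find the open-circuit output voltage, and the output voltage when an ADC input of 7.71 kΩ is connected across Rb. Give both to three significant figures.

Open-circuit: V = 3.36 × 1800/(180 + 1800) = 3.05 V.
With the load, Rb becomes Rb‖R_L = 1459 Ω, so V = 3.36 × 1459/1639 = 2.99 V.

Unloaded: 3.05 V; loaded: 2.99 V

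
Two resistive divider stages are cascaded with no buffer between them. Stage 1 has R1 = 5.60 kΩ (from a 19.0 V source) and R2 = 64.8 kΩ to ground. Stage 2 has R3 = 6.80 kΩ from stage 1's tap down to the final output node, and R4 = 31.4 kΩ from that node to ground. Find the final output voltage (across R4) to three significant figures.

V_out ≈ 12.7 V

Stage 2 presents R3+R4 = 38.20 kΩ as a load on stage 1's tap.
Stage 1's lower leg becomes R2‖(R3+R4) = 24.03 kΩ, so V_mid = 19.0 × 24.03/29.63 = 15.41 V.
Stage 2 is itself unloaded: V_out = V_mid × R4/(R3+R4) = 15.41 × 31.4/38.20 = 12.7 V.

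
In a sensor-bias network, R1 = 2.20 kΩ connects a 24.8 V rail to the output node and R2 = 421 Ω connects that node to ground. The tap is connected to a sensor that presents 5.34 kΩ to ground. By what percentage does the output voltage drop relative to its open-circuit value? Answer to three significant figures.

The divider's output (Thévenin) resistance is R1‖R2 = 353.4 Ω.
Fractional drop under load = R_th/(R_th + R_L) = 353.4 / (353.4 + 5340) = 0.06207.
So the output falls by 6.21 %.

6.21 %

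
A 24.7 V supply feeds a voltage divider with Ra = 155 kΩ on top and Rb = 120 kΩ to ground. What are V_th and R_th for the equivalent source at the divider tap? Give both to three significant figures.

V_th is the open-circuit tap voltage: 24.7 × 120/(155 + 120) = 10.8 V.
With the supply zeroed, Ra and Rb appear in parallel from the tap: R_th = Ra‖Rb = (155 × 120)/275.0 = 67.6 kΩ.

V_th = 10.8 V, R_th = 67.6 kΩ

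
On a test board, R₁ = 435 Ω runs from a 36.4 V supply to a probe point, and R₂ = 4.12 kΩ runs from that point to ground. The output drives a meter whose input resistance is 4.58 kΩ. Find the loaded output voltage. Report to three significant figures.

The load sits in parallel with R₂: R₂‖R_L = (4120 × 4580) / (4120 + 4580) = 2169 Ω.
V_out = 36.4 × 2169 / (435 + 2169) = 36.4 × 2169/2604 = 30.3 V.

V_out ≈ 30.3 V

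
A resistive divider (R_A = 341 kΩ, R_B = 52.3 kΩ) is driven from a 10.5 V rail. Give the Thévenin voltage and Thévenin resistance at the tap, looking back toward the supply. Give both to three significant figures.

V_th = 1.40 V, R_th = 45.3 kΩ

V_th is the open-circuit tap voltage: 10.5 × 52.3/(341 + 52.3) = 1.40 V.
With the supply zeroed, R_A and R_B appear in parallel from the tap: R_th = R_A‖R_B = (341 × 52.3)/393.3 = 45.3 kΩ.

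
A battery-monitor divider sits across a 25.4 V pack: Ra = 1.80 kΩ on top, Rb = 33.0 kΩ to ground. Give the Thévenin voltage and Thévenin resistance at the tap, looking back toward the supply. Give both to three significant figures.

V_th is the open-circuit tap voltage: 25.4 × 33.0/(1.80 + 33.0) = 24.1 V.
With the supply zeroed, Ra and Rb appear in parallel from the tap: R_th = Ra‖Rb = (1.80 × 33.0)/34.80 = 1.71 kΩ.

V_th = 24.1 V, R_th = 1.71 kΩ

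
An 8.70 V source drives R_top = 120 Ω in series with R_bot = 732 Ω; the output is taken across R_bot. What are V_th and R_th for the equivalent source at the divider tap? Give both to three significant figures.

V_th = 7.47 V, R_th = 103 Ω

V_th is the open-circuit tap voltage: 8.70 × 732/(120 + 732) = 7.47 V.
With the supply zeroed, R_top and R_bot appear in parallel from the tap: R_th = R_top‖R_bot = (120 × 732)/852.0 = 103 Ω.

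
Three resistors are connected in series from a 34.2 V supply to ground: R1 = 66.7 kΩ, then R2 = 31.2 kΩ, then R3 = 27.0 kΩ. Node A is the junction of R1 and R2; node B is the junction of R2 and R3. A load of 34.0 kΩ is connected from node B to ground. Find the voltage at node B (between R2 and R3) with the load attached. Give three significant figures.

At node B, R3 is in parallel with the load: R3‖R_L = 15.05 kΩ.
Below node A the resistance is R2 + (R3‖R_L) = 46.25 kΩ, so V_A = 34.2 × 46.25/112.9 = 14.00 V.
Then V_B = V_A × (R3‖R_L)/(R2 + R3‖R_L) = 14.00 × 15.05/46.25 = 4.56 V.

V ≈ 4.56 V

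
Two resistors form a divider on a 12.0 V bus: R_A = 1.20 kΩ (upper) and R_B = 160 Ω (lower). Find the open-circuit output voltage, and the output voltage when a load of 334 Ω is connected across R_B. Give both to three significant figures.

Unloaded: 1.41 V; loaded: 0.992 V

Open-circuit: V = 12.0 × 160/(1200 + 160) = 1.41 V.
With the load, R_B becomes R_B‖R_L = 108.2 Ω, so V = 12.0 × 108.2/1308 = 0.992 V.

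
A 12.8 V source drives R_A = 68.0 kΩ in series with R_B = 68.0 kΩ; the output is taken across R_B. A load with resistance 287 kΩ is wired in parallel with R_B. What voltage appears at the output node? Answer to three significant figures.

V_out ≈ 5.72 V

The load sits in parallel with R_B: R_B‖R_L = (68.0 × 287) / (68.0 + 287) = 54.97 kΩ.
V_out = 12.8 × 54.97 / (68.0 + 54.97) = 12.8 × 54.97/123.0 = 5.72 V.
(Unloaded it would have been 6.40 V.)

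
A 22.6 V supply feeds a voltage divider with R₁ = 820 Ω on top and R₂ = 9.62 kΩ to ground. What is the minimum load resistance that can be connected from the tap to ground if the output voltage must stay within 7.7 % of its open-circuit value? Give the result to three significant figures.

Output resistance R_th = R₁‖R₂ = (820 × 9620)/10440 = 755.6 Ω.
The fractional drop is R_th/(R_th + R_L); requiring this ≤ 0.0770 gives R_L ≥ R_th(1/0.0770 − 1) = 755.6 × 11.99 = 9.06 kΩ.

R_L(min) ≈ 9.06 kΩ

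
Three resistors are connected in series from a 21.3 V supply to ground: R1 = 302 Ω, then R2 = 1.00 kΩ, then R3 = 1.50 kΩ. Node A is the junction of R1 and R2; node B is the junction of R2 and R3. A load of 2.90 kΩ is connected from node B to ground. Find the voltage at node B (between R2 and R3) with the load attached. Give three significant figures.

V ≈ 9.19 V

At node B, R3 is in parallel with the load: R3‖R_L = 988.6 Ω.
Below node A the resistance is R2 + (R3‖R_L) = 1989 Ω, so V_A = 21.3 × 1989/2291 = 18.49 V.
Then V_B = V_A × (R3‖R_L)/(R2 + R3‖R_L) = 18.49 × 988.6/1989 = 9.19 V.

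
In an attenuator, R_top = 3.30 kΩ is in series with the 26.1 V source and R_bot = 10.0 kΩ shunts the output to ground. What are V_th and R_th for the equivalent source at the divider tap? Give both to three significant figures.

V_th is the open-circuit tap voltage: 26.1 × 10.0/(3.30 + 10.0) = 19.6 V.
With the supply zeroed, R_top and R_bot appear in parallel from the tap: R_th = R_top‖R_bot = (3.30 × 10.0)/13.30 = 2.48 kΩ.

V_th = 19.6 V, R_th = 2.48 kΩ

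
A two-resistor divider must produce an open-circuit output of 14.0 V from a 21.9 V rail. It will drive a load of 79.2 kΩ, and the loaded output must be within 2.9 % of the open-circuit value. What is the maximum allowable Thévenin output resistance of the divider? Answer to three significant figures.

Loading drop = R_th/(R_th + R_L) ≤ 0.0290, so R_th ≤ R_L · ε/(1−ε) = 79.2 kΩ × 0.0290/0.9710 = 2.37 kΩ.

R_th ≤ 2.37 kΩ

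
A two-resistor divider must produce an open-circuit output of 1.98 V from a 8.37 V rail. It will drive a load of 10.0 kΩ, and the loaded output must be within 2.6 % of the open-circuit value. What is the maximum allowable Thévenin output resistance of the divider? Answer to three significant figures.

Loading drop = R_th/(R_th + R_L) ≤ 0.0260, so R_th ≤ R_L · ε/(1−ε) = 10.0 kΩ × 0.0260/0.9740 = 267 Ω.
(Any R1, R2 with R2/(R1+R2) = 0.237 and R1‖R2 ≤ 267 Ω will meet the spec.)

R_th ≤ 267 Ω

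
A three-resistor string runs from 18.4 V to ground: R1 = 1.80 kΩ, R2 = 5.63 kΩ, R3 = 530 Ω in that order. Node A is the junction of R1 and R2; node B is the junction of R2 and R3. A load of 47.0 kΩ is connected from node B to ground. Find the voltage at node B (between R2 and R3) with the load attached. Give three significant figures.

V ≈ 1.21 V

At node B, R3 is in parallel with the load: R3‖R_L = 524.1 Ω.
Below node A the resistance is R2 + (R3‖R_L) = 6154 Ω, so V_A = 18.4 × 6154/7954 = 14.24 V.
Then V_B = V_A × (R3‖R_L)/(R2 + R3‖R_L) = 14.24 × 524.1/6154 = 1.21 V.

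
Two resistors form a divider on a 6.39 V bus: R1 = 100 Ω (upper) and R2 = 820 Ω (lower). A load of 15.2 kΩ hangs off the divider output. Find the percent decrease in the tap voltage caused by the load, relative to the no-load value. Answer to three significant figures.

The divider's output (Thévenin) resistance is R1‖R2 = 89.13 Ω.
Fractional drop under load = R_th/(R_th + R_L) = 89.13 / (89.13 + 15200) = 0.005830.
So the output falls by 0.583 %.

0.583 %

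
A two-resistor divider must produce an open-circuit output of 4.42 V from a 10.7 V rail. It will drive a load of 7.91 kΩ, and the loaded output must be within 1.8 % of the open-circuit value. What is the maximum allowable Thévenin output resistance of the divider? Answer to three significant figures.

Loading drop = R_th/(R_th + R_L) ≤ 0.0180, so R_th ≤ R_L · ε/(1−ε) = 7.91 kΩ × 0.0180/0.9820 = 145 Ω.
(Any R1, R2 with R2/(R1+R2) = 0.413 and R1‖R2 ≤ 145 Ω will meet the spec.)

R_th ≤ 145 Ω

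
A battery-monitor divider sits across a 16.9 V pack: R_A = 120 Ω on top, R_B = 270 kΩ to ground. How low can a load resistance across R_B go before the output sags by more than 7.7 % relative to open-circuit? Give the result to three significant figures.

R_L(min) ≈ 1.44 kΩ

Output resistance R_th = R_A‖R_B = (120 × 270000)/270100 = 119.9 Ω.
The fractional drop is R_th/(R_th + R_L); requiring this ≤ 0.0770 gives R_L ≥ R_th(1/0.0770 − 1) = 119.9 × 11.99 = 1.44 kΩ.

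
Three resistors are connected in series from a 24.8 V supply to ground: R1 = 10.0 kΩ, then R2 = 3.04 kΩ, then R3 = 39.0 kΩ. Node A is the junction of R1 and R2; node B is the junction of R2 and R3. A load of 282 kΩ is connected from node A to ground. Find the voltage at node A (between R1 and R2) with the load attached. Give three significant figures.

Below node A the series string R2+R3 = 42.04 kΩ sits in parallel with the 282 kΩ load: 36.59 kΩ.
V_A = 24.8 × 36.59/(10.0 + 36.59) = 19.5 V.

V ≈ 19.5 V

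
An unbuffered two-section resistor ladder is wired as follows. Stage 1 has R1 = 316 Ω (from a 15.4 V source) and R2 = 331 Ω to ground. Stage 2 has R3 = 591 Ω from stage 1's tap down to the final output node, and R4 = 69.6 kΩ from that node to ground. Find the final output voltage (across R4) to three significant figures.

Stage 2 presents R3+R4 = 70190 Ω as a load on stage 1's tap.
Stage 1's lower leg becomes R2‖(R3+R4) = 329.4 Ω, so V_mid = 15.4 × 329.4/645.4 = 7.860 V.
Stage 2 is itself unloaded: V_out = V_mid × R4/(R3+R4) = 7.860 × 69600/70190 = 7.79 V.

V_out ≈ 7.79 V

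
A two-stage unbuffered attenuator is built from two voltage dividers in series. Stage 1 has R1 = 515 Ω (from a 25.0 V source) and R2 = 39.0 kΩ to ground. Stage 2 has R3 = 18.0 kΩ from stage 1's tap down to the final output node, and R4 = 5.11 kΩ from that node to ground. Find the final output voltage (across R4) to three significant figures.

Stage 2 presents R3+R4 = 23110 Ω as a load on stage 1's tap.
Stage 1's lower leg becomes R2‖(R3+R4) = 14510 Ω, so V_mid = 25.0 × 14510/15030 = 24.14 V.
Stage 2 is itself unloaded: V_out = V_mid × R4/(R3+R4) = 24.14 × 5110/23110 = 5.34 V.

V_out ≈ 5.34 V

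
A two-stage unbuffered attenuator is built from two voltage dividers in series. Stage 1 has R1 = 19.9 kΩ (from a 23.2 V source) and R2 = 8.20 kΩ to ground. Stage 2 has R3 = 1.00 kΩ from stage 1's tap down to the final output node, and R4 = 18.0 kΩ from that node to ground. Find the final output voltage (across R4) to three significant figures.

V_out ≈ 4.91 V

Stage 2 presents R3+R4 = 19.00 kΩ as a load on stage 1's tap.
Stage 1's lower leg becomes R2‖(R3+R4) = 5.728 kΩ, so V_mid = 23.2 × 5.728/25.63 = 5.185 V.
Stage 2 is itself unloaded: V_out = V_mid × R4/(R3+R4) = 5.185 × 18.0/19.00 = 4.91 V.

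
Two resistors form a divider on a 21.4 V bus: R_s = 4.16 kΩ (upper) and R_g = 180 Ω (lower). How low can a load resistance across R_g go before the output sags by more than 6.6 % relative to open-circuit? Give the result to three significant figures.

R_L(min) ≈ 2.44 kΩ

Output resistance R_th = R_s‖R_g = (4160 × 180)/4340 = 172.5 Ω.
The fractional drop is R_th/(R_th + R_L); requiring this ≤ 0.0660 gives R_L ≥ R_th(1/0.0660 − 1) = 172.5 × 14.15 = 2.44 kΩ.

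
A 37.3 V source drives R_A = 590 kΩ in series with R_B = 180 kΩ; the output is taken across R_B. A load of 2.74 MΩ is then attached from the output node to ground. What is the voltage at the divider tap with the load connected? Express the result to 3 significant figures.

The load sits in parallel with R_B: R_B‖R_L = (180 × 2740) / (180 + 2740) = 168.9 kΩ.
V_out = 37.3 × 168.9 / (590 + 168.9) = 37.3 × 168.9/758.9 = 8.30 V.
(Unloaded it would have been 8.72 V.)

V_out ≈ 8.30 V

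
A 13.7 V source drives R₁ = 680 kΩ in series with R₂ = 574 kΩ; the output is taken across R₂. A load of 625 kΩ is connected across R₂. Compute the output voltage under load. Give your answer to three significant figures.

The load sits in parallel with R₂: R₂‖R_L = (574 × 625) / (574 + 625) = 299.2 kΩ.
V_out = 13.7 × 299.2 / (680 + 299.2) = 13.7 × 299.2/979.2 = 4.19 V.

V_out ≈ 4.19 V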